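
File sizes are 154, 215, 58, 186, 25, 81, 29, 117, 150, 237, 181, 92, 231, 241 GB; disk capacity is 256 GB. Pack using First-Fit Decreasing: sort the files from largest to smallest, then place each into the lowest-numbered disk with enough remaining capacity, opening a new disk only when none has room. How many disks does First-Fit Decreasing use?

9

Sorted descending: 241, 237, 231, 215, 186, 181, 154, 150, 117, 92, 81, 58, 29, 25.
disk 1: place 241 GB, 15 GB left
disk 2: place 237 GB, 19 GB left
disk 3: place 231 GB, 25 GB left
disk 4: place 215 GB, 41 GB left
disk 5: place 186 GB, 70 GB left
disk 6: place 181 GB, 75 GB left
disk 7: place 154 GB, 102 GB left
disk 8: place 150 GB, 106 GB left
disk 9: place 117 GB, 139 GB left
disk 7: place 92 GB, 10 GB left
disk 8: place 81 GB, 25 GB left
disk 5: place 58 GB, 12 GB left
disk 4: place 29 GB, 12 GB left
disk 3: place 25 GB, 0 GB left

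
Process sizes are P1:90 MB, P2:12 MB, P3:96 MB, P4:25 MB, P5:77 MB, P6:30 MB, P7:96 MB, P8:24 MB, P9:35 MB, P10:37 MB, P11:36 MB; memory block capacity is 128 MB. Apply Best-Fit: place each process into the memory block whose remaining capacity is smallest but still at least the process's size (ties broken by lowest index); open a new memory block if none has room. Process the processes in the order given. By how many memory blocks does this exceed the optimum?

Best-Fit: [90,12,25] [96,30] [77,35] [96,24] [37,36] → 5 memory blocks.
Total size 558 MB; any packing needs at least ⌈558/128⌉ = 5 memory blocks.
So 5 is already optimal.

0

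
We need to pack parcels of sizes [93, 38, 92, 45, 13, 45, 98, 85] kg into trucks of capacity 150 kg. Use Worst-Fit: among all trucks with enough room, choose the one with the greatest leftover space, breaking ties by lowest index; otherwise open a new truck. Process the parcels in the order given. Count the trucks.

truck 1: place 93 kg, 57 kg left
truck 1: place 38 kg, 19 kg left
truck 2: place 92 kg, 58 kg left
truck 2: place 45 kg, 13 kg left
truck 1: place 13 kg, 6 kg left
truck 3: place 45 kg, 105 kg left
truck 3: place 98 kg, 7 kg left
truck 4: place 85 kg, 65 kg left
Final trucks: [93,38,13] [92,45] [45,98] [85].

4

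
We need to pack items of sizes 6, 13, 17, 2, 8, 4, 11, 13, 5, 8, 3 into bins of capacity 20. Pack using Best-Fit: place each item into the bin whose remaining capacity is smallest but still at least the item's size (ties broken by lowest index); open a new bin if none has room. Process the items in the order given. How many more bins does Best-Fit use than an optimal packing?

0

Best-Fit: [6,13] [17,2] [8,4,8] [11,3] [13,5] → 5 bins.
Total size 90; any packing needs at least ⌈90/20⌉ = 5 bins.
So 5 is already optimal.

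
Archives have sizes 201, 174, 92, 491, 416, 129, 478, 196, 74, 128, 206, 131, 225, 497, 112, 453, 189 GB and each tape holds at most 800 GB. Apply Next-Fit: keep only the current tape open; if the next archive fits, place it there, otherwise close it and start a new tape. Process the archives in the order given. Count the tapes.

tape 1: place 201 GB, 599 GB left
tape 1: place 174 GB, 425 GB left
tape 1: place 92 GB, 333 GB left
tape 2: place 491 GB, 309 GB left
tape 3: place 416 GB, 384 GB left
tape 3: place 129 GB, 255 GB left
tape 4: place 478 GB, 322 GB left
tape 4: place 196 GB, 126 GB left
tape 4: place 74 GB, 52 GB left
tape 5: place 128 GB, 672 GB left
tape 5: place 206 GB, 466 GB left
tape 5: place 131 GB, 335 GB left
tape 5: place 225 GB, 110 GB left
tape 6: place 497 GB, 303 GB left
tape 6: place 112 GB, 191 GB left
tape 7: place 453 GB, 347 GB left
tape 7: place 189 GB, 158 GB left
Final tapes: [201,174,92] [491] [416,129] [478,196,74] [128,206,131,225] [497,112] [453,189].

7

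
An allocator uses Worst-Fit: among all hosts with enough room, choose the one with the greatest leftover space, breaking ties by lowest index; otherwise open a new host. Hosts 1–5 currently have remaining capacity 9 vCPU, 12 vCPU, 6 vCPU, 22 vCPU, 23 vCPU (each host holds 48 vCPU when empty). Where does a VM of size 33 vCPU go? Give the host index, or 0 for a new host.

No host has ≥ 33 vCPU free, so a new host is opened.

0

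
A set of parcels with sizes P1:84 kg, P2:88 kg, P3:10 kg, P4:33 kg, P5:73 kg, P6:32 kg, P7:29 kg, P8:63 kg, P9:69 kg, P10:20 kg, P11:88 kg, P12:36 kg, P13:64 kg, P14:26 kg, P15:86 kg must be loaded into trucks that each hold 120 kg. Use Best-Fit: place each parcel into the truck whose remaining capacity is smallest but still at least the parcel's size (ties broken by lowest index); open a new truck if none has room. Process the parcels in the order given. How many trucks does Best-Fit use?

8

P1 (84 kg) → truck 1 (remaining 36 kg)
P2 (88 kg) → truck 2 (remaining 32 kg)
P3 (10 kg) → truck 2 (remaining 22 kg)
P4 (33 kg) → truck 1 (remaining 3 kg)
P5 (73 kg) → truck 3 (remaining 47 kg)
P6 (32 kg) → truck 3 (remaining 15 kg)
P7 (29 kg) → truck 4 (remaining 91 kg)
P8 (63 kg) → truck 4 (remaining 28 kg)
P9 (69 kg) → truck 5 (remaining 51 kg)
P10 (20 kg) → truck 2 (remaining 2 kg)
P11 (88 kg) → truck 6 (remaining 32 kg)
P12 (36 kg) → truck 5 (remaining 15 kg)
P13 (64 kg) → truck 7 (remaining 56 kg)
P14 (26 kg) → truck 4 (remaining 2 kg)
P15 (86 kg) → truck 8 (remaining 34 kg)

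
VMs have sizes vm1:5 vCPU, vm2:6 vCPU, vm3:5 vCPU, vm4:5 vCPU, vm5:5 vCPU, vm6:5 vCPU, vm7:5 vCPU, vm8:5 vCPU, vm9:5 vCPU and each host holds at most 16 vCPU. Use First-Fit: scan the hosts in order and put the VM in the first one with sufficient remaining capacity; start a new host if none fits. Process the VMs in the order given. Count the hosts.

3

Put vm1 (5 vCPU) in host 1; 11 vCPU remain.
Put vm2 (6 vCPU) in host 1; 5 vCPU remain.
Put vm3 (5 vCPU) in host 1; 0 vCPU remain.
Put vm4 (5 vCPU) in host 2; 11 vCPU remain.
Put vm5 (5 vCPU) in host 2; 6 vCPU remain.
Put vm6 (5 vCPU) in host 2; 1 vCPU remain.
Put vm7 (5 vCPU) in host 3; 11 vCPU remain.
Put vm8 (5 vCPU) in host 3; 6 vCPU remain.
Put vm9 (5 vCPU) in host 3; 1 vCPU remain.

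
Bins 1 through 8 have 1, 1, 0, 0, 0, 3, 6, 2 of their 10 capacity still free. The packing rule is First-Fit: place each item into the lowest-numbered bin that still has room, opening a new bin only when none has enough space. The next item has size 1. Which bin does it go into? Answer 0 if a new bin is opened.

1

Bins with room: bin 1 (1), bin 2 (1), bin 6 (3), bin 7 (6), bin 8 (2).
The first with room is bin 1.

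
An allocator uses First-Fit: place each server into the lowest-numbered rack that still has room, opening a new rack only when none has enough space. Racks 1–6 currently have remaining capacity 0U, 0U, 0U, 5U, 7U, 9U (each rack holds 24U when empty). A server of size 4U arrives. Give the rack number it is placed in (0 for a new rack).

Racks with room: rack 4 (5U), rack 5 (7U), rack 6 (9U).
The first with room is rack 4.

4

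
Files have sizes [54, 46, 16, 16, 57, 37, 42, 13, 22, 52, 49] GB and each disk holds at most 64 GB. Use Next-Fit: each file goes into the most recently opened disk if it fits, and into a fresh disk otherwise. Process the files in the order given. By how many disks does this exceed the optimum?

Next-Fit: [54] [46,16] [16] [57] [37] [42,13] [22] [52] [49] → 9 disks.
Total size 404 GB; any packing needs at least ⌈404/64⌉ = 7 disks.
An optimal packing achieves that bound: [57] [54] [52] [49,13] [46,16] [42,22] [37,16] → 7 disks.
Excess: 9 − 7 = 2.

2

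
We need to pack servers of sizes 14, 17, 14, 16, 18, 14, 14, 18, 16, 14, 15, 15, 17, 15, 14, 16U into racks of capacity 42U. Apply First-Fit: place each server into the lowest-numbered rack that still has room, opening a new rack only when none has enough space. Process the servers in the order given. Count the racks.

8

rack 1: place 14U, 28U left
rack 1: place 17U, 11U left
rack 2: place 14U, 28U left
rack 2: place 16U, 12U left
rack 3: place 18U, 24U left
rack 3: place 14U, 10U left
rack 4: place 14U, 28U left
rack 4: place 18U, 10U left
rack 5: place 16U, 26U left
rack 5: place 14U, 12U left
rack 6: place 15U, 27U left
rack 6: place 15U, 12U left
rack 7: place 17U, 25U left
rack 7: place 15U, 10U left
rack 8: place 14U, 28U left
rack 8: place 16U, 12U left
Final racks: [14,17] [14,16] [18,14] [14,18] [16,14] [15,15] [17,15] [14,16].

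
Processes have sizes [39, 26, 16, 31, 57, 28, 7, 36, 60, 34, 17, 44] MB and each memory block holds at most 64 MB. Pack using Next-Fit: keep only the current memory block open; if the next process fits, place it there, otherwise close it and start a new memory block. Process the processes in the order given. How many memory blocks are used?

9 memory blocks

Put 39 MB in memory block 1; 25 MB remain.
Put 26 MB in memory block 2; 38 MB remain.
Put 16 MB in memory block 2; 22 MB remain.
Put 31 MB in memory block 3; 33 MB remain.
Put 57 MB in memory block 4; 7 MB remain.
Put 28 MB in memory block 5; 36 MB remain.
Put 7 MB in memory block 5; 29 MB remain.
Put 36 MB in memory block 6; 28 MB remain.
Put 60 MB in memory block 7; 4 MB remain.
Put 34 MB in memory block 8; 30 MB remain.
Put 17 MB in memory block 8; 13 MB remain.
Put 44 MB in memory block 9; 20 MB remain.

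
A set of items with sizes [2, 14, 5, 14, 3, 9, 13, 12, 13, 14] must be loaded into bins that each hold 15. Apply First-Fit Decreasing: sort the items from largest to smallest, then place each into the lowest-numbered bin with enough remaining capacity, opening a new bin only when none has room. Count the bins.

Sorted descending: 14, 14, 14, 13, 13, 12, 9, 5, 3, 2.
bin 1: place 14, 1 left
bin 2: place 14, 1 left
bin 3: place 14, 1 left
bin 4: place 13, 2 left
bin 5: place 13, 2 left
bin 6: place 12, 3 left
bin 7: place 9, 6 left
bin 7: place 5, 1 left
bin 6: place 3, 0 left
bin 4: place 2, 0 left
Final bins: [14] [14] [14] [13,2] [13] [12,3] [9,5].

7 bins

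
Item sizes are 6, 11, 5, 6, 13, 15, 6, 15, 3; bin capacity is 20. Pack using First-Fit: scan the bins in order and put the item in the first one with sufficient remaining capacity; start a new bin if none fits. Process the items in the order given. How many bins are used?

5 bins

Put 6 in bin 1; 14 remain.
Put 11 in bin 1; 3 remain.
Put 5 in bin 2; 15 remain.
Put 6 in bin 2; 9 remain.
Put 13 in bin 3; 7 remain.
Put 15 in bin 4; 5 remain.
Put 6 in bin 2; 3 remain.
Put 15 in bin 5; 5 remain.
Put 3 in bin 1; 0 remain.
Final bins: [6,11,3] [5,6,6] [13] [15] [15].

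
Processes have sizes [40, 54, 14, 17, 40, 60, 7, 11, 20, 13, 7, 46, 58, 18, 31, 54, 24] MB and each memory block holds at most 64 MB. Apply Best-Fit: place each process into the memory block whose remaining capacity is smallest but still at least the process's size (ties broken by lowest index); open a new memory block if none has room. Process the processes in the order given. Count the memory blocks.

40 MB → memory block 1 (remaining 24 MB)
54 MB → memory block 2 (remaining 10 MB)
14 MB → memory block 1 (remaining 10 MB)
17 MB → memory block 3 (remaining 47 MB)
40 MB → memory block 3 (remaining 7 MB)
60 MB → memory block 4 (remaining 4 MB)
7 MB → memory block 3 (remaining 0 MB)
11 MB → memory block 5 (remaining 53 MB)
20 MB → memory block 5 (remaining 33 MB)
13 MB → memory block 5 (remaining 20 MB)
7 MB → memory block 1 (remaining 3 MB)
46 MB → memory block 6 (remaining 18 MB)
58 MB → memory block 7 (remaining 6 MB)
18 MB → memory block 6 (remaining 0 MB)
31 MB → memory block 8 (remaining 33 MB)
54 MB → memory block 9 (remaining 10 MB)
24 MB → memory block 8 (remaining 9 MB)
Final memory blocks: [40,14,7] [54] [17,40,7] [60] [11,20,13] [46,18] [58] [31,24] [54].

9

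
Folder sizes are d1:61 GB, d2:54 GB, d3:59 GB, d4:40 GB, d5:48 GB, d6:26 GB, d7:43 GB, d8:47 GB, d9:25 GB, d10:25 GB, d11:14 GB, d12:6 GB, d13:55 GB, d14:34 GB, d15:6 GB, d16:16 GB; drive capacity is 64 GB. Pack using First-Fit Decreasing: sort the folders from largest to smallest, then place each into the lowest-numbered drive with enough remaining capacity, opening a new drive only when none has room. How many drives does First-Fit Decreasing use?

Sorted descending: 61, 59, 55, 54, 48, 47, 43, 40, 34, 26, 25, 25, 16, 14, 6, 6.
61 GB → drive 1 (remaining 3 GB)
59 GB → drive 2 (remaining 5 GB)
55 GB → drive 3 (remaining 9 GB)
54 GB → drive 4 (remaining 10 GB)
48 GB → drive 5 (remaining 16 GB)
47 GB → drive 6 (remaining 17 GB)
43 GB → drive 7 (remaining 21 GB)
40 GB → drive 8 (remaining 24 GB)
34 GB → drive 9 (remaining 30 GB)
26 GB → drive 9 (remaining 4 GB)
25 GB → drive 10 (remaining 39 GB)
25 GB → drive 10 (remaining 14 GB)
16 GB → drive 5 (remaining 0 GB)
14 GB → drive 6 (remaining 3 GB)
6 GB → drive 3 (remaining 3 GB)
6 GB → drive 4 (remaining 4 GB)
Final drives: [61] [59] [55,6] [54,6] [48,16] [47,14] [43] [40] [34,26] [25,25].

10 drives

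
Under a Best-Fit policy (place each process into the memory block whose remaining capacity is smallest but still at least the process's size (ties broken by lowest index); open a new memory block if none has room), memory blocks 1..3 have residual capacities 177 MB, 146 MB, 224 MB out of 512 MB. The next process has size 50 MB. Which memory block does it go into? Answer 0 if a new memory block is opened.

2

Memory blocks with room: memory block 1 (177 MB), memory block 2 (146 MB), memory block 3 (224 MB).
Tightest fit is memory block 2 with 146 MB free.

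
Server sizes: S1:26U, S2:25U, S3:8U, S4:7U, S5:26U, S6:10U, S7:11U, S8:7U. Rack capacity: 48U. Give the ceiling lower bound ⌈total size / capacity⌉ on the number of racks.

3

Total size = 26 + 25 + 8 + 7 + 26 + 10 + 11 + 7 = 120U.
⌈120 / 48⌉ = 3.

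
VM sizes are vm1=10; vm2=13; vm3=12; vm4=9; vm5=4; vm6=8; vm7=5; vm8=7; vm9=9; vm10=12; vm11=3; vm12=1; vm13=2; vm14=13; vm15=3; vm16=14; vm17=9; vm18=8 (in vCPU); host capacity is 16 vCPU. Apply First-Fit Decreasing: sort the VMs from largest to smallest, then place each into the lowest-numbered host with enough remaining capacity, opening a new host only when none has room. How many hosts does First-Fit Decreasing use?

Sorted descending: 14, 13, 13, 12, 12, 10, 9, 9, 9, 8, 8, 7, 5, 4, 3, 3, 2, 1.
14 vCPU → host 1 (remaining 2 vCPU)
13 vCPU → host 2 (remaining 3 vCPU)
13 vCPU → host 3 (remaining 3 vCPU)
12 vCPU → host 4 (remaining 4 vCPU)
12 vCPU → host 5 (remaining 4 vCPU)
10 vCPU → host 6 (remaining 6 vCPU)
9 vCPU → host 7 (remaining 7 vCPU)
9 vCPU → host 8 (remaining 7 vCPU)
9 vCPU → host 9 (remaining 7 vCPU)
8 vCPU → host 10 (remaining 8 vCPU)
8 vCPU → host 10 (remaining 0 vCPU)
7 vCPU → host 7 (remaining 0 vCPU)
5 vCPU → host 6 (remaining 1 vCPU)
4 vCPU → host 4 (remaining 0 vCPU)
3 vCPU → host 2 (remaining 0 vCPU)
3 vCPU → host 3 (remaining 0 vCPU)
2 vCPU → host 1 (remaining 0 vCPU)
1 vCPU → host 5 (remaining 3 vCPU)

10 hosts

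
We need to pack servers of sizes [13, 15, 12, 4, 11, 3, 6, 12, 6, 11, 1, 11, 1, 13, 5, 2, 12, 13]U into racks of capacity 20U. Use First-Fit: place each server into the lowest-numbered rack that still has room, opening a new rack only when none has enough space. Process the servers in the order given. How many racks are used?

10

rack 1: place 13U, 7U left
rack 2: place 15U, 5U left
rack 3: place 12U, 8U left
rack 1: place 4U, 3U left
rack 4: place 11U, 9U left
rack 1: place 3U, 0U left
rack 3: place 6U, 2U left
rack 5: place 12U, 8U left
rack 4: place 6U, 3U left
rack 6: place 11U, 9U left
rack 2: place 1U, 4U left
rack 7: place 11U, 9U left
rack 2: place 1U, 3U left
rack 8: place 13U, 7U left
rack 5: place 5U, 3U left
rack 2: place 2U, 1U left
rack 9: place 12U, 8U left
rack 10: place 13U, 7U left
Final racks: [13,4,3] [15,1,1,2] [12,6] [11,6] [12,5] [11] [11] [13] [12] [13].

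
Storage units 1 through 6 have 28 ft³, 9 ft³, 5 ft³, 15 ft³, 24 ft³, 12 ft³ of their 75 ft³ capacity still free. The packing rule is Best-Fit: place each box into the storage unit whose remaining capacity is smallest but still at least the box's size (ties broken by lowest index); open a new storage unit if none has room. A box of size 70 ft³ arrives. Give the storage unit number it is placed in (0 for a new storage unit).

No storage unit has ≥ 70 ft³ free, so a new storage unit is opened.

0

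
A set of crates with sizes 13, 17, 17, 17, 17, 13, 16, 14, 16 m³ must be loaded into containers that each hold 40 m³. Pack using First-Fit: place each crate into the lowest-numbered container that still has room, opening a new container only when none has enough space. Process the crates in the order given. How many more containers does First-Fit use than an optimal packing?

1

First-Fit: [13,17] [17,17] [17,13] [16,14] [16] → 5 containers.
Total size 140 m³; any packing needs at least ⌈140/40⌉ = 4 containers.
An optimal packing achieves that bound: [17,17] [17,17] [16,16] [14,13,13] → 4 containers.
Excess: 5 − 4 = 1.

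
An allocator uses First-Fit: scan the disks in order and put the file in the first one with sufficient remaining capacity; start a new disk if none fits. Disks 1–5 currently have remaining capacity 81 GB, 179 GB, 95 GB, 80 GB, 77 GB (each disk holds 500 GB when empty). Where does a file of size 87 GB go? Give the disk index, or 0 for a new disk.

Disks with room: disk 2 (179 GB), disk 3 (95 GB).
The first with room is disk 2.

2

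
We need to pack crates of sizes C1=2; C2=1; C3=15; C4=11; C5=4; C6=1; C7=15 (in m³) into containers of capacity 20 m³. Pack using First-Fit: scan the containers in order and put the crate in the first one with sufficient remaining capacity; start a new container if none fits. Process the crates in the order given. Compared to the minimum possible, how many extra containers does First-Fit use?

0

First-Fit: [2,1,15,1] [11,4] [15] → 3 containers.
Total size 49 m³; any packing needs at least ⌈49/20⌉ = 3 containers.
So 3 is already optimal.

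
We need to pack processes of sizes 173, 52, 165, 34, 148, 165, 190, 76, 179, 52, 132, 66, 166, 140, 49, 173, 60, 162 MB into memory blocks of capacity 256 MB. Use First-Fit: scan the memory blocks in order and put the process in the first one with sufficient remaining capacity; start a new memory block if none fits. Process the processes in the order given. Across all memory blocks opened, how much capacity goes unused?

634

Put 173 MB in memory block 1; 83 MB remain.
Put 52 MB in memory block 1; 31 MB remain.
Put 165 MB in memory block 2; 91 MB remain.
Put 34 MB in memory block 2; 57 MB remain.
Put 148 MB in memory block 3; 108 MB remain.
Put 165 MB in memory block 4; 91 MB remain.
Put 190 MB in memory block 5; 66 MB remain.
Put 76 MB in memory block 3; 32 MB remain.
Put 179 MB in memory block 6; 77 MB remain.
Put 52 MB in memory block 2; 5 MB remain.
Put 132 MB in memory block 7; 124 MB remain.
Put 66 MB in memory block 4; 25 MB remain.
Put 166 MB in memory block 8; 90 MB remain.
Put 140 MB in memory block 9; 116 MB remain.
Put 49 MB in memory block 5; 17 MB remain.
Put 173 MB in memory block 10; 83 MB remain.
Put 60 MB in memory block 6; 17 MB remain.
Put 162 MB in memory block 11; 94 MB remain.
11 memory blocks × 256 MB = 2816 MB; used 2182 MB; unused 634 MB.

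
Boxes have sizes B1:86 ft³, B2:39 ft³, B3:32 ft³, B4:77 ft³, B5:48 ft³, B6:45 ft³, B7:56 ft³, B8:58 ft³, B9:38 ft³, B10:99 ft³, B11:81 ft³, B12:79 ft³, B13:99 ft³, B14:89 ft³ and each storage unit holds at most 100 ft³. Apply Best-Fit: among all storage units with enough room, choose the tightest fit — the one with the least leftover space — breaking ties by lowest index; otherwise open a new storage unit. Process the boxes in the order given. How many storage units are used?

11

Put B1 (86 ft³) in storage unit 1; 14 ft³ remain.
Put B2 (39 ft³) in storage unit 2; 61 ft³ remain.
Put B3 (32 ft³) in storage unit 2; 29 ft³ remain.
Put B4 (77 ft³) in storage unit 3; 23 ft³ remain.
Put B5 (48 ft³) in storage unit 4; 52 ft³ remain.
Put B6 (45 ft³) in storage unit 4; 7 ft³ remain.
Put B7 (56 ft³) in storage unit 5; 44 ft³ remain.
Put B8 (58 ft³) in storage unit 6; 42 ft³ remain.
Put B9 (38 ft³) in storage unit 6; 4 ft³ remain.
Put B10 (99 ft³) in storage unit 7; 1 ft³ remain.
Put B11 (81 ft³) in storage unit 8; 19 ft³ remain.
Put B12 (79 ft³) in storage unit 9; 21 ft³ remain.
Put B13 (99 ft³) in storage unit 10; 1 ft³ remain.
Put B14 (89 ft³) in storage unit 11; 11 ft³ remain.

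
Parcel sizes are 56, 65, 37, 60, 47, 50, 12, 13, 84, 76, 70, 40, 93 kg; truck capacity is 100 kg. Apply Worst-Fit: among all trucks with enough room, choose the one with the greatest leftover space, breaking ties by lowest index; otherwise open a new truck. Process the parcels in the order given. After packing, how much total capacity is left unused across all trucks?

197

56 kg → truck 1 (remaining 44 kg)
65 kg → truck 2 (remaining 35 kg)
37 kg → truck 1 (remaining 7 kg)
60 kg → truck 3 (remaining 40 kg)
47 kg → truck 4 (remaining 53 kg)
50 kg → truck 4 (remaining 3 kg)
12 kg → truck 3 (remaining 28 kg)
13 kg → truck 2 (remaining 22 kg)
84 kg → truck 5 (remaining 16 kg)
76 kg → truck 6 (remaining 24 kg)
70 kg → truck 7 (remaining 30 kg)
40 kg → truck 8 (remaining 60 kg)
93 kg → truck 9 (remaining 7 kg)
9 trucks × 100 kg = 900 kg; used 703 kg; unused 197 kg.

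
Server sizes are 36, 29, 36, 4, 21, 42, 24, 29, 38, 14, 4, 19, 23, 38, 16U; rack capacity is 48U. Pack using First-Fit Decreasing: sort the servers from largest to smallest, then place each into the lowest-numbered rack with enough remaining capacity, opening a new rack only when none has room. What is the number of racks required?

9

Sorted descending: 42, 38, 38, 36, 36, 29, 29, 24, 23, 21, 19, 16, 14, 4, 4.
rack 1: place 42U, 6U left
rack 2: place 38U, 10U left
rack 3: place 38U, 10U left
rack 4: place 36U, 12U left
rack 5: place 36U, 12U left
rack 6: place 29U, 19U left
rack 7: place 29U, 19U left
rack 8: place 24U, 24U left
rack 8: place 23U, 1U left
rack 9: place 21U, 27U left
rack 6: place 19U, 0U left
rack 7: place 16U, 3U left
rack 9: place 14U, 13U left
rack 1: place 4U, 2U left
rack 2: place 4U, 6U left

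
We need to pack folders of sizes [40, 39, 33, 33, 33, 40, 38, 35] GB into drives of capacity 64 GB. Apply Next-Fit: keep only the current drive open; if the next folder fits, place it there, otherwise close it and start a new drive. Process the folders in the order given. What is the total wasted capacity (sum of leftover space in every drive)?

221

Put 40 GB in drive 1; 24 GB remain.
Put 39 GB in drive 2; 25 GB remain.
Put 33 GB in drive 3; 31 GB remain.
Put 33 GB in drive 4; 31 GB remain.
Put 33 GB in drive 5; 31 GB remain.
Put 40 GB in drive 6; 24 GB remain.
Put 38 GB in drive 7; 26 GB remain.
Put 35 GB in drive 8; 29 GB remain.
8 drives × 64 GB = 512 GB; used 291 GB; unused 221 GB.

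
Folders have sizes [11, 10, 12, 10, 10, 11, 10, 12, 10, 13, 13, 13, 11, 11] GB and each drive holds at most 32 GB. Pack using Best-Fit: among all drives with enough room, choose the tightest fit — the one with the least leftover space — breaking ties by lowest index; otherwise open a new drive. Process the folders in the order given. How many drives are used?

drive 1: place 11 GB, 21 GB left
drive 1: place 10 GB, 11 GB left
drive 2: place 12 GB, 20 GB left
drive 1: place 10 GB, 1 GB left
drive 2: place 10 GB, 10 GB left
drive 3: place 11 GB, 21 GB left
drive 2: place 10 GB, 0 GB left
drive 3: place 12 GB, 9 GB left
drive 4: place 10 GB, 22 GB left
drive 4: place 13 GB, 9 GB left
drive 5: place 13 GB, 19 GB left
drive 5: place 13 GB, 6 GB left
drive 6: place 11 GB, 21 GB left
drive 6: place 11 GB, 10 GB left
Final drives: [11,10,10] [12,10,10] [11,12] [10,13] [13,13] [11,11].

6 drives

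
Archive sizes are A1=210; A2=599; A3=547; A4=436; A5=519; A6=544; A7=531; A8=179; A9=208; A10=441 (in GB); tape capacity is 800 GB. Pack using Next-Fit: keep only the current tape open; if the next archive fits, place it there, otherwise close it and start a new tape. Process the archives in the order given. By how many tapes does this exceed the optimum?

Next-Fit: [210] [599] [547] [436] [519] [544] [531,179] [208,441] → 8 tapes.
7 archives exceed 400 GB (half the capacity), and no two of those can share a tape, so at least 7 tapes are needed.
An optimal packing achieves that bound: [599,179] [547,210] [544,208] [531] [519] [441] [436] → 7 tapes.
Excess: 8 − 7 = 1.

1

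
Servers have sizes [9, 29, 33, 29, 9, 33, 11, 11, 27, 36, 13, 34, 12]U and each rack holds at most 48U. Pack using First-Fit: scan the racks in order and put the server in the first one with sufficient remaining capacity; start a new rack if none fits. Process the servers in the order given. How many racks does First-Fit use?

9U → rack 1 (remaining 39U)
29U → rack 1 (remaining 10U)
33U → rack 2 (remaining 15U)
29U → rack 3 (remaining 19U)
9U → rack 1 (remaining 1U)
33U → rack 4 (remaining 15U)
11U → rack 2 (remaining 4U)
11U → rack 3 (remaining 8U)
27U → rack 5 (remaining 21U)
36U → rack 6 (remaining 12U)
13U → rack 4 (remaining 2U)
34U → rack 7 (remaining 14U)
12U → rack 5 (remaining 9U)

7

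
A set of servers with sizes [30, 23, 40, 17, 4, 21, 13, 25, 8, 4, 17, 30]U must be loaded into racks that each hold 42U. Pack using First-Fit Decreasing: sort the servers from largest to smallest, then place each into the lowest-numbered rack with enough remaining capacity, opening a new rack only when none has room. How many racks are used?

6 racks

Sorted descending: 40, 30, 30, 25, 23, 21, 17, 17, 13, 8, 4, 4.
40U → rack 1 (remaining 2U)
30U → rack 2 (remaining 12U)
30U → rack 3 (remaining 12U)
25U → rack 4 (remaining 17U)
23U → rack 5 (remaining 19U)
21U → rack 6 (remaining 21U)
17U → rack 4 (remaining 0U)
17U → rack 5 (remaining 2U)
13U → rack 6 (remaining 8U)
8U → rack 2 (remaining 4U)
4U → rack 2 (remaining 0U)
4U → rack 3 (remaining 8U)
Final racks: [40] [30,8,4] [30,4] [25,17] [23,17] [21,13].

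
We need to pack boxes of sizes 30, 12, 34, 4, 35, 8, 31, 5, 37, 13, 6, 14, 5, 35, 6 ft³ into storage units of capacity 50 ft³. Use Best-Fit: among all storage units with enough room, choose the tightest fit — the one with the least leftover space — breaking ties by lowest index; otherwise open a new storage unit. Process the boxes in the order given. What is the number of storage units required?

30 ft³ → storage unit 1 (remaining 20 ft³)
12 ft³ → storage unit 1 (remaining 8 ft³)
34 ft³ → storage unit 2 (remaining 16 ft³)
4 ft³ → storage unit 1 (remaining 4 ft³)
35 ft³ → storage unit 3 (remaining 15 ft³)
8 ft³ → storage unit 3 (remaining 7 ft³)
31 ft³ → storage unit 4 (remaining 19 ft³)
5 ft³ → storage unit 3 (remaining 2 ft³)
37 ft³ → storage unit 5 (remaining 13 ft³)
13 ft³ → storage unit 5 (remaining 0 ft³)
6 ft³ → storage unit 2 (remaining 10 ft³)
14 ft³ → storage unit 4 (remaining 5 ft³)
5 ft³ → storage unit 4 (remaining 0 ft³)
35 ft³ → storage unit 6 (remaining 15 ft³)
6 ft³ → storage unit 2 (remaining 4 ft³)

6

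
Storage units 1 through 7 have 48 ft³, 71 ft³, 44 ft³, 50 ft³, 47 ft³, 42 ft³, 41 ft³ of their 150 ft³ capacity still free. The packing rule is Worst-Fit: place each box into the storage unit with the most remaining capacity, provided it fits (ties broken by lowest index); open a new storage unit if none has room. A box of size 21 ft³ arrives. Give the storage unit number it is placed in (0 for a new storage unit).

2

Storage units with room: storage unit 1 (48 ft³), storage unit 2 (71 ft³), storage unit 3 (44 ft³), storage unit 4 (50 ft³), storage unit 5 (47 ft³), storage unit 6 (42 ft³), storage unit 7 (41 ft³).
Most room is storage unit 2 with 71 ft³ free.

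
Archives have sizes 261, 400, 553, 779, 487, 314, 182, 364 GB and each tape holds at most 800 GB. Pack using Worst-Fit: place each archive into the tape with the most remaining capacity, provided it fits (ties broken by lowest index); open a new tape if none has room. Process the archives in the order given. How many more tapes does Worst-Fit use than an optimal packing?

1

Worst-Fit: [261,400] [553] [779] [487] [314,182] [364] → 6 tapes.
Total size 3340 GB; any packing needs at least ⌈3340/800⌉ = 5 tapes.
An optimal packing achieves that bound: [779] [553,182] [487,261] [400,364] [314] → 5 tapes.
Excess: 6 − 5 = 1.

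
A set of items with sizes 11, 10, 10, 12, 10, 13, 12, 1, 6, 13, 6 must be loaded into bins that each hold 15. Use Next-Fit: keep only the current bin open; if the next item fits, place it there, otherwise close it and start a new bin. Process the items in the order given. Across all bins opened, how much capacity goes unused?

Put 11 in bin 1; 4 remain.
Put 10 in bin 2; 5 remain.
Put 10 in bin 3; 5 remain.
Put 12 in bin 4; 3 remain.
Put 10 in bin 5; 5 remain.
Put 13 in bin 6; 2 remain.
Put 12 in bin 7; 3 remain.
Put 1 in bin 7; 2 remain.
Put 6 in bin 8; 9 remain.
Put 13 in bin 9; 2 remain.
Put 6 in bin 10; 9 remain.
10 bins × 15 = 150; used 104; unused 46.

46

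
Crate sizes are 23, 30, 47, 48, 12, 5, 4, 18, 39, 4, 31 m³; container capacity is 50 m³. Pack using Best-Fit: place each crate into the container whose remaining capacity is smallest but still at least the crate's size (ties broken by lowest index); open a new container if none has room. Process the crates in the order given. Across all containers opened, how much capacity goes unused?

Put 23 m³ in container 1; 27 m³ remain.
Put 30 m³ in container 2; 20 m³ remain.
Put 47 m³ in container 3; 3 m³ remain.
Put 48 m³ in container 4; 2 m³ remain.
Put 12 m³ in container 2; 8 m³ remain.
Put 5 m³ in container 2; 3 m³ remain.
Put 4 m³ in container 1; 23 m³ remain.
Put 18 m³ in container 1; 5 m³ remain.
Put 39 m³ in container 5; 11 m³ remain.
Put 4 m³ in container 1; 1 m³ remain.
Put 31 m³ in container 6; 19 m³ remain.
6 containers × 50 m³ = 300 m³; used 261 m³; unused 39 m³.

39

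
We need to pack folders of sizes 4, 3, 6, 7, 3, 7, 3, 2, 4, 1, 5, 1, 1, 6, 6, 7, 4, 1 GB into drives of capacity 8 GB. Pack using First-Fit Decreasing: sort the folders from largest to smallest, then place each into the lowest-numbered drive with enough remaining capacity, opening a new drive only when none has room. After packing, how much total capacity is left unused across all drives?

9

Sorted descending: 7, 7, 7, 6, 6, 6, 5, 4, 4, 4, 3, 3, 3, 2, 1, 1, 1, 1.
drive 1: place 7 GB, 1 GB left
drive 2: place 7 GB, 1 GB left
drive 3: place 7 GB, 1 GB left
drive 4: place 6 GB, 2 GB left
drive 5: place 6 GB, 2 GB left
drive 6: place 6 GB, 2 GB left
drive 7: place 5 GB, 3 GB left
drive 8: place 4 GB, 4 GB left
drive 8: place 4 GB, 0 GB left
drive 9: place 4 GB, 4 GB left
drive 7: place 3 GB, 0 GB left
drive 9: place 3 GB, 1 GB left
drive 10: place 3 GB, 5 GB left
drive 4: place 2 GB, 0 GB left
drive 1: place 1 GB, 0 GB left
drive 2: place 1 GB, 0 GB left
drive 3: place 1 GB, 0 GB left
drive 5: place 1 GB, 1 GB left
10 drives × 8 GB = 80 GB; used 71 GB; unused 9 GB.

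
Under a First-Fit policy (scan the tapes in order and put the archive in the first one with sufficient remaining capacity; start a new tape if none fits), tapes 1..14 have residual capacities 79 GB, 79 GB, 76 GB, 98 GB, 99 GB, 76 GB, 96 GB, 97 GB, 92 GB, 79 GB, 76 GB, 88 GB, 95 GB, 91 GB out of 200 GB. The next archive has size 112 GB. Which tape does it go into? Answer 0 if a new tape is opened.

No tape has ≥ 112 GB free, so a new tape is opened.

0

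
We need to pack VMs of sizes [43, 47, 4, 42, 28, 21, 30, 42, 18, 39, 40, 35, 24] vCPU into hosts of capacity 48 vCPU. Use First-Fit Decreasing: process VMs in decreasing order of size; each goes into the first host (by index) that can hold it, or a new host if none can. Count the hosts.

10 hosts

Sorted descending: 47, 43, 42, 42, 40, 39, 35, 30, 28, 24, 21, 18, 4.
Put 47 vCPU in host 1; 1 vCPU remain.
Put 43 vCPU in host 2; 5 vCPU remain.
Put 42 vCPU in host 3; 6 vCPU remain.
Put 42 vCPU in host 4; 6 vCPU remain.
Put 40 vCPU in host 5; 8 vCPU remain.
Put 39 vCPU in host 6; 9 vCPU remain.
Put 35 vCPU in host 7; 13 vCPU remain.
Put 30 vCPU in host 8; 18 vCPU remain.
Put 28 vCPU in host 9; 20 vCPU remain.
Put 24 vCPU in host 10; 24 vCPU remain.
Put 21 vCPU in host 10; 3 vCPU remain.
Put 18 vCPU in host 8; 0 vCPU remain.
Put 4 vCPU in host 2; 1 vCPU remain.
Final hosts: [47] [43,4] [42] [42] [40] [39] [35] [30,18] [28] [24,21].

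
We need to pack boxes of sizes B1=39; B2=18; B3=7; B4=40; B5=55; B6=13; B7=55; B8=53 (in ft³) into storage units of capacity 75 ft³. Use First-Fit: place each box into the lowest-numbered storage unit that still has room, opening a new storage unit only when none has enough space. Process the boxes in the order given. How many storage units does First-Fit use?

Put B1 (39 ft³) in storage unit 1; 36 ft³ remain.
Put B2 (18 ft³) in storage unit 1; 18 ft³ remain.
Put B3 (7 ft³) in storage unit 1; 11 ft³ remain.
Put B4 (40 ft³) in storage unit 2; 35 ft³ remain.
Put B5 (55 ft³) in storage unit 3; 20 ft³ remain.
Put B6 (13 ft³) in storage unit 2; 22 ft³ remain.
Put B7 (55 ft³) in storage unit 4; 20 ft³ remain.
Put B8 (53 ft³) in storage unit 5; 22 ft³ remain.
Final storage units: [39,18,7] [40,13] [55] [55] [53].

5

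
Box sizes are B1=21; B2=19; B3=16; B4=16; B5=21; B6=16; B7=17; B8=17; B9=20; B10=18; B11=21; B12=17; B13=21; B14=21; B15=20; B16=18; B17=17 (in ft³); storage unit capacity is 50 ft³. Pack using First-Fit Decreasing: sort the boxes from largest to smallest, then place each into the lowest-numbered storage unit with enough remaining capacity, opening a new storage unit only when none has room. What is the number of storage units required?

8 storage units

Sorted descending: 21, 21, 21, 21, 21, 20, 20, 19, 18, 18, 17, 17, 17, 17, 16, 16, 16.
Put 21 ft³ in storage unit 1; 29 ft³ remain.
Put 21 ft³ in storage unit 1; 8 ft³ remain.
Put 21 ft³ in storage unit 2; 29 ft³ remain.
Put 21 ft³ in storage unit 2; 8 ft³ remain.
Put 21 ft³ in storage unit 3; 29 ft³ remain.
Put 20 ft³ in storage unit 3; 9 ft³ remain.
Put 20 ft³ in storage unit 4; 30 ft³ remain.
Put 19 ft³ in storage unit 4; 11 ft³ remain.
Put 18 ft³ in storage unit 5; 32 ft³ remain.
Put 18 ft³ in storage unit 5; 14 ft³ remain.
Put 17 ft³ in storage unit 6; 33 ft³ remain.
Put 17 ft³ in storage unit 6; 16 ft³ remain.
Put 17 ft³ in storage unit 7; 33 ft³ remain.
Put 17 ft³ in storage unit 7; 16 ft³ remain.
Put 16 ft³ in storage unit 6; 0 ft³ remain.
Put 16 ft³ in storage unit 7; 0 ft³ remain.
Put 16 ft³ in storage unit 8; 34 ft³ remain.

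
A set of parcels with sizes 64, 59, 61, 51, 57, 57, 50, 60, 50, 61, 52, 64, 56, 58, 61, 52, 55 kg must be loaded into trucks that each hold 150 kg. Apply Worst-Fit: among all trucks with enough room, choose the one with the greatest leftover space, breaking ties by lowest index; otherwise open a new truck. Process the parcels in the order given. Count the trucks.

Put 64 kg in truck 1; 86 kg remain.
Put 59 kg in truck 1; 27 kg remain.
Put 61 kg in truck 2; 89 kg remain.
Put 51 kg in truck 2; 38 kg remain.
Put 57 kg in truck 3; 93 kg remain.
Put 57 kg in truck 3; 36 kg remain.
Put 50 kg in truck 4; 100 kg remain.
Put 60 kg in truck 4; 40 kg remain.
Put 50 kg in truck 5; 100 kg remain.
Put 61 kg in truck 5; 39 kg remain.
Put 52 kg in truck 6; 98 kg remain.
Put 64 kg in truck 6; 34 kg remain.
Put 56 kg in truck 7; 94 kg remain.
Put 58 kg in truck 7; 36 kg remain.
Put 61 kg in truck 8; 89 kg remain.
Put 52 kg in truck 8; 37 kg remain.
Put 55 kg in truck 9; 95 kg remain.

9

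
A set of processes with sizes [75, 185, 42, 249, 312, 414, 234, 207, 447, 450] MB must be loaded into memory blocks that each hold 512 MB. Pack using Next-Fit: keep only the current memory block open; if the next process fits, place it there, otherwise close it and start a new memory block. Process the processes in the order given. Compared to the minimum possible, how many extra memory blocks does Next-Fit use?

1

Next-Fit: [75,185,42] [249] [312] [414] [234,207] [447] [450] → 7 memory blocks.
Total size 2615 MB; any packing needs at least ⌈2615/512⌉ = 6 memory blocks.
An optimal packing achieves that bound: [450,42] [447] [414,75] [312,185] [249,234] [207] → 6 memory blocks.
Excess: 7 − 6 = 1.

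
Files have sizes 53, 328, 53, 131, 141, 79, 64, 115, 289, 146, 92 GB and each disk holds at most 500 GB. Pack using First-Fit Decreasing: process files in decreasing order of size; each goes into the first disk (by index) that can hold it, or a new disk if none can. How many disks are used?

4

Sorted descending: 328, 289, 146, 141, 131, 115, 92, 79, 64, 53, 53.
disk 1: place 328 GB, 172 GB left
disk 2: place 289 GB, 211 GB left
disk 1: place 146 GB, 26 GB left
disk 2: place 141 GB, 70 GB left
disk 3: place 131 GB, 369 GB left
disk 3: place 115 GB, 254 GB left
disk 3: place 92 GB, 162 GB left
disk 3: place 79 GB, 83 GB left
disk 2: place 64 GB, 6 GB left
disk 3: place 53 GB, 30 GB left
disk 4: place 53 GB, 447 GB left
Final disks: [328,146] [289,141,64] [131,115,92,79,53] [53].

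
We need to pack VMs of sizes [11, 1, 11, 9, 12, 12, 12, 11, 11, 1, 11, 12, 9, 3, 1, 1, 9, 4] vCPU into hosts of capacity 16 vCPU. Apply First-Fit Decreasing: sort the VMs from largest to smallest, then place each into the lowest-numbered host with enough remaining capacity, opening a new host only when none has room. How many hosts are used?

12 hosts

Sorted descending: 12, 12, 12, 12, 11, 11, 11, 11, 11, 9, 9, 9, 4, 3, 1, 1, 1, 1.
Put 12 vCPU in host 1; 4 vCPU remain.
Put 12 vCPU in host 2; 4 vCPU remain.
Put 12 vCPU in host 3; 4 vCPU remain.
Put 12 vCPU in host 4; 4 vCPU remain.
Put 11 vCPU in host 5; 5 vCPU remain.
Put 11 vCPU in host 6; 5 vCPU remain.
Put 11 vCPU in host 7; 5 vCPU remain.
Put 11 vCPU in host 8; 5 vCPU remain.
Put 11 vCPU in host 9; 5 vCPU remain.
Put 9 vCPU in host 10; 7 vCPU remain.
Put 9 vCPU in host 11; 7 vCPU remain.
Put 9 vCPU in host 12; 7 vCPU remain.
Put 4 vCPU in host 1; 0 vCPU remain.
Put 3 vCPU in host 2; 1 vCPU remain.
Put 1 vCPU in host 2; 0 vCPU remain.
Put 1 vCPU in host 3; 3 vCPU remain.
Put 1 vCPU in host 3; 2 vCPU remain.
Put 1 vCPU in host 3; 1 vCPU remain.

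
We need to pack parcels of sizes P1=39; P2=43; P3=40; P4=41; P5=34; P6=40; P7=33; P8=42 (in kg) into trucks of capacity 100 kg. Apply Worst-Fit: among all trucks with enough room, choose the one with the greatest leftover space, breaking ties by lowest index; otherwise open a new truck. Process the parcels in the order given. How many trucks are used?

4

truck 1: place P1 (39 kg), 61 kg left
truck 1: place P2 (43 kg), 18 kg left
truck 2: place P3 (40 kg), 60 kg left
truck 2: place P4 (41 kg), 19 kg left
truck 3: place P5 (34 kg), 66 kg left
truck 3: place P6 (40 kg), 26 kg left
truck 4: place P7 (33 kg), 67 kg left
truck 4: place P8 (42 kg), 25 kg left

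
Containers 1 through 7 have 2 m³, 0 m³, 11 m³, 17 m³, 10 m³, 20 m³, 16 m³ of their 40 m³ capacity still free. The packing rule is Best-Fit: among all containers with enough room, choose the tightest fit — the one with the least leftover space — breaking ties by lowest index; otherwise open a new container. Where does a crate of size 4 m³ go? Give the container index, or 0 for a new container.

Containers with room: container 3 (11 m³), container 4 (17 m³), container 5 (10 m³), container 6 (20 m³), container 7 (16 m³).
Tightest fit is container 5 with 10 m³ free.

5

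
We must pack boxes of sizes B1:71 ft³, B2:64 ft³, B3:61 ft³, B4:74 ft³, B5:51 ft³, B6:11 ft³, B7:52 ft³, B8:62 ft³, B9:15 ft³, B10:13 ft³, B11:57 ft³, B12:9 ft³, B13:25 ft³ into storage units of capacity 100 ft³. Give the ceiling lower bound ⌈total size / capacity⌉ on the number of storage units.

Total size = 71 + 64 + 61 + 74 + 51 + 11 + 52 + 62 + 15 + 13 + 57 + 9 + 25 = 565 ft³.
⌈565 / 100⌉ = 6.

6 storage units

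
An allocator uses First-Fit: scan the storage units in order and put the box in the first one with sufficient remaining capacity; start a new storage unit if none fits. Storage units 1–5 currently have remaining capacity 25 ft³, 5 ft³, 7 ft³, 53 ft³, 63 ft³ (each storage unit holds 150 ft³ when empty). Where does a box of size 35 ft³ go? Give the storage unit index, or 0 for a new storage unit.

4

Storage units with room: storage unit 4 (53 ft³), storage unit 5 (63 ft³).
The first with room is storage unit 4.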